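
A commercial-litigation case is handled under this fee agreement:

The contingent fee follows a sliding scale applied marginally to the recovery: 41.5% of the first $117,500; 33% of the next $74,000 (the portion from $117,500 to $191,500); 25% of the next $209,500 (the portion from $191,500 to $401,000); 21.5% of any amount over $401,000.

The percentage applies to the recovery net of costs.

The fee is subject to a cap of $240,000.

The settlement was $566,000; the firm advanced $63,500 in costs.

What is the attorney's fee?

$147,380.00

Fee base (net of costs): $566,000 − $63,500 = $502,500
First $117,500 at 41.5% = $48,762.50
Next $74,000 at 33% = $24,420.00
Next $209,500 at 25% = $52,375.00
Remaining $101,500 at 21.5% = $21,822.50
Fee: $48,762.50 + $24,420.00 + $52,375.00 + $21,822.50 = $147,380.00
$147,380.00 is under the $240,000 cap.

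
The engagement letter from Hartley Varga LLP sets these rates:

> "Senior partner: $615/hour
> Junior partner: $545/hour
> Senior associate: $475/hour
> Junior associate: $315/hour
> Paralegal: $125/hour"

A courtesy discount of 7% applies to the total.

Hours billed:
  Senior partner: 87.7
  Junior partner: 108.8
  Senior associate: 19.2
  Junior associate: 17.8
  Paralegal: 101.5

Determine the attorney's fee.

$130,800.78

Senior partner: 87.7 × $615 = $53,935.50
Junior partner: 108.8 × $545 = $59,296.00
Senior associate: 19.2 × $475 = $9,120.00
Junior associate: 17.8 × $315 = $5,607.00
Paralegal: 101.5 × $125 = $12,687.50
Subtotal: $140,646.00
Less 7% discount: −$9,845.22
Total: $140,646.00 − $9,845.22 = $130,800.78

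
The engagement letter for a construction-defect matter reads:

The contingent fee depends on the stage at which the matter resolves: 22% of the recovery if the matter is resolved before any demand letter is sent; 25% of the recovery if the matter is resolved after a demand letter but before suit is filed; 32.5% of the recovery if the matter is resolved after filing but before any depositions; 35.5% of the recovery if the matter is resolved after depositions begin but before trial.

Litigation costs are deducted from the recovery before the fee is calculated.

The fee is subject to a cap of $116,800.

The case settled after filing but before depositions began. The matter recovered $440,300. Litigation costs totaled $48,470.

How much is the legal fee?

Fee base (net of costs): $440,300 − $48,470 = $391,830
The matter settled after filing but before depositions began, so the 32.5% rate applies.
$391,830 × 32.5% = $127,344.75
$127,344.75 exceeds the $116,800 cap, so the fee is capped at $116,800.00.

$116,800.00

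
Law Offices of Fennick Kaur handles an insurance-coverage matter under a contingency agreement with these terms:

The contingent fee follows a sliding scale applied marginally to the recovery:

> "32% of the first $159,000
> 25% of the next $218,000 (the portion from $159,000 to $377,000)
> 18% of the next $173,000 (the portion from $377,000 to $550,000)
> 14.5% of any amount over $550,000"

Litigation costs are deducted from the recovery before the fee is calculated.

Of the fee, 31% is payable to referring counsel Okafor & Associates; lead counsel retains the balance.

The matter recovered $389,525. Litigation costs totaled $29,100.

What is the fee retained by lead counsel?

$69,853.01

Fee base (net of costs): $389,525 − $29,100 = $360,425
First $159,000 at 32% = $50,880.00
Remaining $201,425 at 25% = $50,356.25
Fee: $50,880.00 + $50,356.25 = $101,236.25
Referral share: 31% of $101,236.25 = $31,383.24; lead counsel retains $101,236.25 − $31,383.24 = $69,853.01.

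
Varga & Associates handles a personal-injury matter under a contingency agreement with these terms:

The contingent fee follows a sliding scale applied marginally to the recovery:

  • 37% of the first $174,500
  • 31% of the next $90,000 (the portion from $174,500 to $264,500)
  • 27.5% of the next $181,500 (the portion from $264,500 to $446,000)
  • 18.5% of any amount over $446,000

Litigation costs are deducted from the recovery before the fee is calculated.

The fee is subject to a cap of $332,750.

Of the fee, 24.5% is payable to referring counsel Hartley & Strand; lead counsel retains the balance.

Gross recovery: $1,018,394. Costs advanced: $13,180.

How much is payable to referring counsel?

Fee base (net of costs): $1,018,394 − $13,180 = $1,005,214
First $174,500 at 37% = $64,565.00
Next $90,000 at 31% = $27,900.00
Next $181,500 at 27.5% = $49,912.50
Remaining $559,214 at 18.5% = $103,454.59
Fee: $64,565.00 + $27,900.00 + $49,912.50 + $103,454.59 = $245,832.09
$245,832.09 is under the $332,750 cap.
Referral share: 24.5% of $245,832.09 = $60,228.86; lead counsel retains $245,832.09 − $60,228.86 = $185,603.23.

$60,228.86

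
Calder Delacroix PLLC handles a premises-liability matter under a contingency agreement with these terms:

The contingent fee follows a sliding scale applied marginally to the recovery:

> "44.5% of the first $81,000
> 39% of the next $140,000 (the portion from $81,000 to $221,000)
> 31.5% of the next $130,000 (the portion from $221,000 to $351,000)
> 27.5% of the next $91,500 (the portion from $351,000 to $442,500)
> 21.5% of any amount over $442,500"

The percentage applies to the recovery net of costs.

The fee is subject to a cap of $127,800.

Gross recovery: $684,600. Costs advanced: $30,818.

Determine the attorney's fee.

Fee base (net of costs): $684,600 − $30,818 = $653,782
First $81,000 at 44.5% = $36,045.00
Next $140,000 at 39% = $54,600.00
Next $130,000 at 31.5% = $40,950.00
Next $91,500 at 27.5% = $25,162.50
Remaining $211,282 at 21.5% = $45,425.63
Fee: $36,045.00 + $54,600.00 + $40,950.00 + $25,162.50 + $45,425.63 = $202,183.13
$202,183.13 exceeds the $127,800 cap, so the fee is capped at $127,800.00.

$127,800.00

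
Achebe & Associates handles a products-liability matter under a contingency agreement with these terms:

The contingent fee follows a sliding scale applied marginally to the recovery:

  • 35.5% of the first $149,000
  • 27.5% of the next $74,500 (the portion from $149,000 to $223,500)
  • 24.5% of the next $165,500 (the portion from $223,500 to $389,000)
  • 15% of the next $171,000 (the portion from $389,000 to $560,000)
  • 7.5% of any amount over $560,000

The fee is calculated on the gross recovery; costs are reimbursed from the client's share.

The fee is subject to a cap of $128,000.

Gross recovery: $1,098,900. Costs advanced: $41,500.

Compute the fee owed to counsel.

Fee base is the gross recovery, $1,098,900; costs are reimbursed separately.
First $149,000 at 35.5% = $52,895.00
Next $74,500 at 27.5% = $20,487.50
Next $165,500 at 24.5% = $40,547.50
Next $171,000 at 15% = $25,650.00
Remaining $538,900 at 7.5% = $40,417.50
Fee: $52,895.00 + $20,487.50 + $40,547.50 + $25,650.00 + $40,417.50 = $179,997.50
$179,997.50 exceeds the $128,000 cap, so the fee is capped at $128,000.00.

$128,000.00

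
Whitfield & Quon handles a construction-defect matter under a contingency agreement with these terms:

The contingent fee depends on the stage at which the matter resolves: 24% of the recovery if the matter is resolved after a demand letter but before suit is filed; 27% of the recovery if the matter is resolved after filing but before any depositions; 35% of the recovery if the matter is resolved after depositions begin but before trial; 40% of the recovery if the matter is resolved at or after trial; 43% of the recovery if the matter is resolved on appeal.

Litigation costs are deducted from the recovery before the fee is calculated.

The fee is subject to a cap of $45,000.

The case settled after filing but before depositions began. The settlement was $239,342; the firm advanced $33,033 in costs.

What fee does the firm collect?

Fee base (net of costs): $239,342 − $33,033 = $206,309
The matter settled after filing but before depositions began, so the 27% rate applies.
$206,309 × 27% = $55,703.43
$55,703.43 exceeds the $45,000 cap, so the fee is capped at $45,000.00.

$45,000.00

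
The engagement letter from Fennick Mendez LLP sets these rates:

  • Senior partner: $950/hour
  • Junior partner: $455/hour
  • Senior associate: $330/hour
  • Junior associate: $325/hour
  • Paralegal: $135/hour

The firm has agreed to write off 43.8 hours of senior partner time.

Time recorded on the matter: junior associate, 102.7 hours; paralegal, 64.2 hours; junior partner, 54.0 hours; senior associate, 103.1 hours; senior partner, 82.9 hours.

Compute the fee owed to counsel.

Senior partner: 82.9 × $950 = $78,755.00
Junior partner: 54.0 × $455 = $24,570.00
Senior associate: 103.1 × $330 = $34,023.00
Junior associate: 102.7 × $325 = $33,377.50
Paralegal: 64.2 × $135 = $8,667.00
Subtotal: $179,392.50
Write-off: 43.8 × $950 = $41,610.00
Total: $179,392.50 − $41,610.00 = $137,782.50

$137,782.50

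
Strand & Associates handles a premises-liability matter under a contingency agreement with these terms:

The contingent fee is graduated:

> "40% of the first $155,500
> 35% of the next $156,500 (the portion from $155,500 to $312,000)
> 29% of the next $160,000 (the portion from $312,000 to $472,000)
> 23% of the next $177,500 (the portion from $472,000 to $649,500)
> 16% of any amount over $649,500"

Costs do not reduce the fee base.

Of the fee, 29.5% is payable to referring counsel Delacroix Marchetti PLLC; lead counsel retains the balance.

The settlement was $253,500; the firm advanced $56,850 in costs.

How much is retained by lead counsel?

$68,032.50

Fee base is the gross recovery, $253,500; costs are reimbursed separately.
First $155,500 at 40% = $62,200.00
Remaining $98,000 at 35% = $34,300.00
Fee: $62,200.00 + $34,300.00 = $96,500.00
Referral share: 29.5% of $96,500.00 = $28,467.50; lead counsel retains $96,500.00 − $28,467.50 = $68,032.50.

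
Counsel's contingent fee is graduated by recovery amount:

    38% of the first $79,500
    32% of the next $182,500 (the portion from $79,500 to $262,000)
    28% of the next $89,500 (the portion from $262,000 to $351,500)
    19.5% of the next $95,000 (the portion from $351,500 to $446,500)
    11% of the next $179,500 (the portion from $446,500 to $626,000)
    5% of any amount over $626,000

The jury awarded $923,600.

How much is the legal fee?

$166,820.00

First $79,500 at 38% = $30,210.00
Next $182,500 at 32% = $58,400.00
Next $89,500 at 28% = $25,060.00
Next $95,000 at 19.5% = $18,525.00
Next $179,500 at 11% = $19,745.00
Remaining $297,600 at 5% = $14,880.00
Fee: $30,210.00 + $58,400.00 + $25,060.00 + $18,525.00 + $19,745.00 + $14,880.00 = $166,820.00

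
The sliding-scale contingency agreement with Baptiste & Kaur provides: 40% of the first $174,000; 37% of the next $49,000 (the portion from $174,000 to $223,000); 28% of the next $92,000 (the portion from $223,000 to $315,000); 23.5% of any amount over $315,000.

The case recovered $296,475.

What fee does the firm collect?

First $174,000 at 40% = $69,600.00
Next $49,000 at 37% = $18,130.00
Remaining $73,475 at 28% = $20,573.00
Fee: $69,600.00 + $18,130.00 + $20,573.00 = $108,303.00

$108,303.00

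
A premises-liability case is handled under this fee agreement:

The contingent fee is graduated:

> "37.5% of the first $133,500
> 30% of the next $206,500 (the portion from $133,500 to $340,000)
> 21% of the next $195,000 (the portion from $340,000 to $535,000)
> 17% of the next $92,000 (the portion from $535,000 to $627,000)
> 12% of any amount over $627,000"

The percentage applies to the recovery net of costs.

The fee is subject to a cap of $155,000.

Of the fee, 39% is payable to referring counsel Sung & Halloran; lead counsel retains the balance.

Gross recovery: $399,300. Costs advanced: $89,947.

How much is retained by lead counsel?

$62,719.22

Fee base (net of costs): $399,300 − $89,947 = $309,353
First $133,500 at 37.5% = $50,062.50
Remaining $175,853 at 30% = $52,755.90
Fee: $50,062.50 + $52,755.90 = $102,818.40
$102,818.40 is under the $155,000 cap.
Referral share: 39% of $102,818.40 = $40,099.18; lead counsel retains $102,818.40 − $40,099.18 = $62,719.22.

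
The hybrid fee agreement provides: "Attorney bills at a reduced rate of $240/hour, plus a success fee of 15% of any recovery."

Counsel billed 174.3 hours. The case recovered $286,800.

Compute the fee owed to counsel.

Hourly: 174.3 × $240 = $41,832.00
Success fee: 15% of $286,800 = $43,020.00
Total: $41,832.00 + $43,020.00 = $84,852.00

$84,852.00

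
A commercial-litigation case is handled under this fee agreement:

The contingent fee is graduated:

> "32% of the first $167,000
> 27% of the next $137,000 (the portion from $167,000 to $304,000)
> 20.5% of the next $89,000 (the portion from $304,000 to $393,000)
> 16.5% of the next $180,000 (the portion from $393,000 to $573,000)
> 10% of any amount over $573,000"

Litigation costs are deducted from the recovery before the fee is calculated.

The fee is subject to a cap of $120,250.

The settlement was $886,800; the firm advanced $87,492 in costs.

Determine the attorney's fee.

Fee base (net of costs): $886,800 − $87,492 = $799,308
First $167,000 at 32% = $53,440.00
Next $137,000 at 27% = $36,990.00
Next $89,000 at 20.5% = $18,245.00
Next $180,000 at 16.5% = $29,700.00
Remaining $226,308 at 10% = $22,630.80
Fee: $53,440.00 + $36,990.00 + $18,245.00 + $29,700.00 + $22,630.80 = $161,005.80
$161,005.80 exceeds the $120,250 cap, so the fee is capped at $120,250.00.

$120,250.00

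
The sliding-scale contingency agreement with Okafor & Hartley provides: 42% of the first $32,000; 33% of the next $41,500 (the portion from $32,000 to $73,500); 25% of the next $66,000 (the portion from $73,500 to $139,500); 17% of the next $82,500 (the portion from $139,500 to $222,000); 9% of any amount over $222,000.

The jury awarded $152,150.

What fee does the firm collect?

First $32,000 at 42% = $13,440.00
Next $41,500 at 33% = $13,695.00
Next $66,000 at 25% = $16,500.00
Remaining $12,650 at 17% = $2,150.50
Fee: $13,440.00 + $13,695.00 + $16,500.00 + $2,150.50 = $45,785.50

$45,785.50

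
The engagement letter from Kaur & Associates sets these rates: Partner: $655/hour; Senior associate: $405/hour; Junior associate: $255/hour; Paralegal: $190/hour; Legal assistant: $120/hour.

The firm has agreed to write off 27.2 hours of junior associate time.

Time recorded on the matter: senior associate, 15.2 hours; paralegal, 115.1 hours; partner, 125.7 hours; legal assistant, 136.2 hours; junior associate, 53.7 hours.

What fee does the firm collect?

Partner: 125.7 × $655 = $82,333.50
Senior associate: 15.2 × $405 = $6,156.00
Junior associate: 53.7 × $255 = $13,693.50
Paralegal: 115.1 × $190 = $21,869.00
Legal assistant: 136.2 × $120 = $16,344.00
Subtotal: $140,396.00
Write-off: 27.2 × $255 = $6,936.00
Total: $140,396.00 − $6,936.00 = $133,460.00

$133,460.00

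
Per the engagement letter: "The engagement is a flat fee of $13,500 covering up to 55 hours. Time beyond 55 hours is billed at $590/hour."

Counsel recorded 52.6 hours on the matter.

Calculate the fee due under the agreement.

$13,500.00

52.6 hours is within the 55-hour scope; only the flat fee applies.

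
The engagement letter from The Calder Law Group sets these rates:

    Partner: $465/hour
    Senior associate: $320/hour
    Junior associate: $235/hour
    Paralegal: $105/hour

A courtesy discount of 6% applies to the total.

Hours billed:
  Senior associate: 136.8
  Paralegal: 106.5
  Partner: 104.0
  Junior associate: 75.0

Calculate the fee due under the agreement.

Partner: 104.0 × $465 = $48,360.00
Senior associate: 136.8 × $320 = $43,776.00
Junior associate: 75.0 × $235 = $17,625.00
Paralegal: 106.5 × $105 = $11,182.50
Subtotal: $120,943.50
Less 6% discount: −$7,256.61
Total: $120,943.50 − $7,256.61 = $113,686.89

$113,686.89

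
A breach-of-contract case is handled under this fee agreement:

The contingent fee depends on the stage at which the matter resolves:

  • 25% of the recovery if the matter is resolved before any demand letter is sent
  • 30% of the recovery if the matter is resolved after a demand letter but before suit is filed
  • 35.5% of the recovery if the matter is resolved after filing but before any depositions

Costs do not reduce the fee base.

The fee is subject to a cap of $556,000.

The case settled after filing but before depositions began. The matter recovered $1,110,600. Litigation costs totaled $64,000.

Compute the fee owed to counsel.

Fee base is the gross recovery, $1,110,600; costs are reimbursed separately.
The matter settled after filing but before depositions began, so the 35.5% rate applies.
$1,110,600 × 35.5% = $394,263.00
$394,263.00 is under the $556,000 cap.

$394,263.00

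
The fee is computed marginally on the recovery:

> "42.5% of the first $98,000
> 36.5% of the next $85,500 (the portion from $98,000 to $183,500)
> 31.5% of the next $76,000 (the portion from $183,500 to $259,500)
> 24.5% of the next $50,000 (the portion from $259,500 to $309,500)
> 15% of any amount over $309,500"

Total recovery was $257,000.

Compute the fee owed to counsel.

$96,010.00

First $98,000 at 42.5% = $41,650.00
Next $85,500 at 36.5% = $31,207.50
Remaining $73,500 at 31.5% = $23,152.50
Fee: $41,650.00 + $31,207.50 + $23,152.50 = $96,010.00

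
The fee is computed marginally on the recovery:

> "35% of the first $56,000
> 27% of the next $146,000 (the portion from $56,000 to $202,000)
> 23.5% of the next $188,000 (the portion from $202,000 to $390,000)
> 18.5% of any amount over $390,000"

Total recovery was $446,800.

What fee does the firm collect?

$113,708.00

First $56,000 at 35% = $19,600.00
Next $146,000 at 27% = $39,420.00
Next $188,000 at 23.5% = $44,180.00
Remaining $56,800 at 18.5% = $10,508.00
Fee: $19,600.00 + $39,420.00 + $44,180.00 + $10,508.00 = $113,708.00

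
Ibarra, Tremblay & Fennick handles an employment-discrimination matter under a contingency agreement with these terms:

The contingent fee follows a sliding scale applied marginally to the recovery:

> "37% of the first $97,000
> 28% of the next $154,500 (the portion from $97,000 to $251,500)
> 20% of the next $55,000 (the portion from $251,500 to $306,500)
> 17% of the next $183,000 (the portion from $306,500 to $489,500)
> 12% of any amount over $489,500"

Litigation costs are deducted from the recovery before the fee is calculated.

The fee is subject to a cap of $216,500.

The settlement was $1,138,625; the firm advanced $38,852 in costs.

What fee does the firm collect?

Fee base (net of costs): $1,138,625 − $38,852 = $1,099,773
First $97,000 at 37% = $35,890.00
Next $154,500 at 28% = $43,260.00
Next $55,000 at 20% = $11,000.00
Next $183,000 at 17% = $31,110.00
Remaining $610,273 at 12% = $73,232.76
Fee: $35,890.00 + $43,260.00 + $11,000.00 + $31,110.00 + $73,232.76 = $194,492.76
$194,492.76 is under the $216,500 cap.

$194,492.76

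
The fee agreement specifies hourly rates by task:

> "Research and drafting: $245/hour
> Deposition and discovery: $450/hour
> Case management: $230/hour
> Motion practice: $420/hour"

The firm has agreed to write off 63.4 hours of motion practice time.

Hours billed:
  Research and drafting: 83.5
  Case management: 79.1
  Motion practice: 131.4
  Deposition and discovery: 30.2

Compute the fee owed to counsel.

Research and drafting: 83.5 × $245 = $20,457.50
Deposition and discovery: 30.2 × $450 = $13,590.00
Case management: 79.1 × $230 = $18,193.00
Motion practice: 131.4 × $420 = $55,188.00
Subtotal: $107,428.50
Write-off: 63.4 × $420 = $26,628.00
Total: $107,428.50 − $26,628.00 = $80,800.50

$80,800.50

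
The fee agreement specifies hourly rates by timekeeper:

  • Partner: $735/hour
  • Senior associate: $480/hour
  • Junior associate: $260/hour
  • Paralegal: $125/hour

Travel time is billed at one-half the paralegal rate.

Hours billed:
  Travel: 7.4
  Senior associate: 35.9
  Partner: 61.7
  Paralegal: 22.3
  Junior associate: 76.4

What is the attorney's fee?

Partner: 61.7 × $735 = $45,349.50
Senior associate: 35.9 × $480 = $17,232.00
Junior associate: 76.4 × $260 = $19,864.00
Paralegal: 22.3 × $125 = $2,787.50
Subtotal: $45,349.50 + $17,232.00 + $19,864.00 + $2,787.50 = $85,233.00
Travel: 7.4 × ($125 ÷ 2) = 7.4 × $62.50 = $462.50
Total: $85,233.00 + $462.50 = $85,695.50

$85,695.50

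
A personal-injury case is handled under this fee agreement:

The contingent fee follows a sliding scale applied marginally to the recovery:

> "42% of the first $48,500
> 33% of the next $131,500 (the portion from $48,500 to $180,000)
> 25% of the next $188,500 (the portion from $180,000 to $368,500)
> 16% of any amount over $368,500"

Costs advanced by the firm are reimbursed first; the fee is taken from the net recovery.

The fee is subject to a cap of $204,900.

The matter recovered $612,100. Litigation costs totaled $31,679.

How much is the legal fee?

$144,797.36

Fee base (net of costs): $612,100 − $31,679 = $580,421
First $48,500 at 42% = $20,370.00
Next $131,500 at 33% = $43,395.00
Next $188,500 at 25% = $47,125.00
Remaining $211,921 at 16% = $33,907.36
Fee: $20,370.00 + $43,395.00 + $47,125.00 + $33,907.36 = $144,797.36
$144,797.36 is under the $204,900 cap.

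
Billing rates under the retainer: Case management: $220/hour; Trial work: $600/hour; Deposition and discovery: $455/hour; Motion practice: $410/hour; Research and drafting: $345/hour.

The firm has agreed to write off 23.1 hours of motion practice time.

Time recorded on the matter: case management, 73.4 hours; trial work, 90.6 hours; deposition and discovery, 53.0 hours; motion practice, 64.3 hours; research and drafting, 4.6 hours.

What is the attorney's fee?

$113,102.00

Case management: 73.4 × $220 = $16,148.00
Trial work: 90.6 × $600 = $54,360.00
Deposition and discovery: 53.0 × $455 = $24,115.00
Motion practice: 64.3 × $410 = $26,363.00
Research and drafting: 4.6 × $345 = $1,587.00
Subtotal: $122,573.00
Write-off: 23.1 × $410 = $9,471.00
Total: $122,573.00 − $9,471.00 = $113,102.00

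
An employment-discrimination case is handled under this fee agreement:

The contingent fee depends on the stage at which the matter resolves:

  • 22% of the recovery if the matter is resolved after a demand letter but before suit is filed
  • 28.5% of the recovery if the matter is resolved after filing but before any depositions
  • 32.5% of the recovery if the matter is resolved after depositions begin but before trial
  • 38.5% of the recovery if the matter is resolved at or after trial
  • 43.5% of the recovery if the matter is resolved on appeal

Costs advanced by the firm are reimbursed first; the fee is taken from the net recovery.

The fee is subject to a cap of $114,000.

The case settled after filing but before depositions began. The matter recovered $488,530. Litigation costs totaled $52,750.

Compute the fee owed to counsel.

Fee base (net of costs): $488,530 − $52,750 = $435,780
The matter settled after filing but before depositions began, so the 28.5% rate applies.
$435,780 × 28.5% = $124,197.30
$124,197.30 exceeds the $114,000 cap, so the fee is capped at $114,000.00.

$114,000.00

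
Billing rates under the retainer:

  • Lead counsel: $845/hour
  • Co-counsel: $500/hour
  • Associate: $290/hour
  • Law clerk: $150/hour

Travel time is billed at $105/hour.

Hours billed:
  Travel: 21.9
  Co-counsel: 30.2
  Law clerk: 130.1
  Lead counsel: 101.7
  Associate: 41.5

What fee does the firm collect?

Lead counsel: 101.7 × $845 = $85,936.50
Co-counsel: 30.2 × $500 = $15,100.00
Associate: 41.5 × $290 = $12,035.00
Law clerk: 130.1 × $150 = $19,515.00
Subtotal: $85,936.50 + $15,100.00 + $12,035.00 + $19,515.00 = $132,586.50
Travel: 21.9 × $105 = $2,299.50
Total: $132,586.50 + $2,299.50 = $134,886.00

$134,886.00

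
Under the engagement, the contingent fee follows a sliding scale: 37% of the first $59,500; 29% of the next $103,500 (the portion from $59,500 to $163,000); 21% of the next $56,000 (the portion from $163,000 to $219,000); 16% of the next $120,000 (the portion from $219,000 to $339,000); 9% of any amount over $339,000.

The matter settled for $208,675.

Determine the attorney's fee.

$61,621.75

First $59,500 at 37% = $22,015.00
Next $103,500 at 29% = $30,015.00
Remaining $45,675 at 21% = $9,591.75
Fee: $22,015.00 + $30,015.00 + $9,591.75 = $61,621.75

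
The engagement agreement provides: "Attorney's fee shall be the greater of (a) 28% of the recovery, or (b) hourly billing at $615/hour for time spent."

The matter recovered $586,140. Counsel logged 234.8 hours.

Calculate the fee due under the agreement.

$164,119.20

(a) 28% of $586,140 = $164,119.20
(b) 234.8 × $615 = $144,402.00
The greater is (a): $164,119.20.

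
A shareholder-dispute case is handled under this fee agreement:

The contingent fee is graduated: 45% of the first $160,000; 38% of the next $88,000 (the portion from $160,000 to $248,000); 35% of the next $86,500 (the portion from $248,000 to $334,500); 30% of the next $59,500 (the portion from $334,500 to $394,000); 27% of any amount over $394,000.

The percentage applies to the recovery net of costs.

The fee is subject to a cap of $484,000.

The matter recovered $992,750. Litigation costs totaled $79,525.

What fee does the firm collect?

Fee base (net of costs): $992,750 − $79,525 = $913,225
First $160,000 at 45% = $72,000.00
Next $88,000 at 38% = $33,440.00
Next $86,500 at 35% = $30,275.00
Next $59,500 at 30% = $17,850.00
Remaining $519,225 at 27% = $140,190.75
Fee: $72,000.00 + $33,440.00 + $30,275.00 + $17,850.00 + $140,190.75 = $293,755.75
$293,755.75 is under the $484,000 cap.

$293,755.75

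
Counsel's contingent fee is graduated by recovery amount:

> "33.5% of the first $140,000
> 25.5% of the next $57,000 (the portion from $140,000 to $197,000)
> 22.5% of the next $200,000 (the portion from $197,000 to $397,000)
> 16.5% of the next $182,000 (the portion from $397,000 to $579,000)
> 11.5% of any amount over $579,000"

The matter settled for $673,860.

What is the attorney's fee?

$147,373.90

First $140,000 at 33.5% = $46,900.00
Next $57,000 at 25.5% = $14,535.00
Next $200,000 at 22.5% = $45,000.00
Next $182,000 at 16.5% = $30,030.00
Remaining $94,860 at 11.5% = $10,908.90
Fee: $46,900.00 + $14,535.00 + $45,000.00 + $30,030.00 + $10,908.90 = $147,373.90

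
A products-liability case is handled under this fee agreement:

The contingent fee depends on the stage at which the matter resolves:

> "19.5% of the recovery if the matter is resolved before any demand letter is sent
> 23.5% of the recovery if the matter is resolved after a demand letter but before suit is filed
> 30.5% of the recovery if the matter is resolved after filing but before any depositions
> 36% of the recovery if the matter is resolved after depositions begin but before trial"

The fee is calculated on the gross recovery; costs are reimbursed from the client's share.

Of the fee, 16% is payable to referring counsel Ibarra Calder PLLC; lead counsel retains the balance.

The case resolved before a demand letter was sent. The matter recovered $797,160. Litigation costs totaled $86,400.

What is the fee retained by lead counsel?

$130,574.81

Fee base is the gross recovery, $797,160; costs are reimbursed separately.
The matter resolved before a demand letter was sent, so the 19.5% rate applies.
$797,160 × 19.5% = $155,446.20
Referral share: 16% of $155,446.20 = $24,871.39; lead counsel retains $155,446.20 − $24,871.39 = $130,574.81.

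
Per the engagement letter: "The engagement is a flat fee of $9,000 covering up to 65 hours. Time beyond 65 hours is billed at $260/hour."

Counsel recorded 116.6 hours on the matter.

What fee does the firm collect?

Flat fee: $9,000.00
Excess hours: 116.6 − 65 = 51.6
Overrun: 51.6 × $260 = $13,416.00
Total: $9,000.00 + $13,416.00 = $22,416.00

$22,416.00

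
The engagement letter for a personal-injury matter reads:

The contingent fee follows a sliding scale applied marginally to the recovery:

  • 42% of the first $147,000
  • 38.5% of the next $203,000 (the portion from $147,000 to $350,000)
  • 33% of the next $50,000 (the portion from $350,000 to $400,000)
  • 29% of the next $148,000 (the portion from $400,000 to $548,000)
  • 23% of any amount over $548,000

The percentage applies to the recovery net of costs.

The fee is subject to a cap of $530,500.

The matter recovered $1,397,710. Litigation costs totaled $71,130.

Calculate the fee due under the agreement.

$378,388.40

Fee base (net of costs): $1,397,710 − $71,130 = $1,326,580
First $147,000 at 42% = $61,740.00
Next $203,000 at 38.5% = $78,155.00
Next $50,000 at 33% = $16,500.00
Next $148,000 at 29% = $42,920.00
Remaining $778,580 at 23% = $179,073.40
Fee: $61,740.00 + $78,155.00 + $16,500.00 + $42,920.00 + $179,073.40 = $378,388.40
$378,388.40 is under the $530,500 cap.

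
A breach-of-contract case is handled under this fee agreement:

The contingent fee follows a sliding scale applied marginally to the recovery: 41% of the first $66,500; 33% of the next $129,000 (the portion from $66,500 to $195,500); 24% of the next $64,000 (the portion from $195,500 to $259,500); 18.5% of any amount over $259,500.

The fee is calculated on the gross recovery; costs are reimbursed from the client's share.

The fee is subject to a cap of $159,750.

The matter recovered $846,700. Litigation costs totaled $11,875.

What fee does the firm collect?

$159,750.00

Fee base is the gross recovery, $846,700; costs are reimbursed separately.
First $66,500 at 41% = $27,265.00
Next $129,000 at 33% = $42,570.00
Next $64,000 at 24% = $15,360.00
Remaining $587,200 at 18.5% = $108,632.00
Fee: $27,265.00 + $42,570.00 + $15,360.00 + $108,632.00 = $193,827.00
$193,827.00 exceeds the $159,750 cap, so the fee is capped at $159,750.00.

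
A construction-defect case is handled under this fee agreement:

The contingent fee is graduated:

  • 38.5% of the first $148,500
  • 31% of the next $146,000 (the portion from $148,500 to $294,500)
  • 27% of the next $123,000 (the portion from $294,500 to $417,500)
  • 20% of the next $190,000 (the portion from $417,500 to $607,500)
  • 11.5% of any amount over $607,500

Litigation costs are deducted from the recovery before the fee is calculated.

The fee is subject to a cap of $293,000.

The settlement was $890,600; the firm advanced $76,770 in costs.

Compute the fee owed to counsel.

$197,370.45

Fee base (net of costs): $890,600 − $76,770 = $813,830
First $148,500 at 38.5% = $57,172.50
Next $146,000 at 31% = $45,260.00
Next $123,000 at 27% = $33,210.00
Next $190,000 at 20% = $38,000.00
Remaining $206,330 at 11.5% = $23,727.95
Fee: $57,172.50 + $45,260.00 + $33,210.00 + $38,000.00 + $23,727.95 = $197,370.45
$197,370.45 is under the $293,000 cap.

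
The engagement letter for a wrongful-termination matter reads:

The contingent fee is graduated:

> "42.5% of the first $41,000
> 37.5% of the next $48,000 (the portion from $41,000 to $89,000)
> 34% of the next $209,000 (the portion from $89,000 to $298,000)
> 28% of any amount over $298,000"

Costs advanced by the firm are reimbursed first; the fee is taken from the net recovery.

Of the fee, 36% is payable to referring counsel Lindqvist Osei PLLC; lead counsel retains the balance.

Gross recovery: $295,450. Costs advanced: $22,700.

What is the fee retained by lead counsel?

$62,656.00

Fee base (net of costs): $295,450 − $22,700 = $272,750
First $41,000 at 42.5% = $17,425.00
Next $48,000 at 37.5% = $18,000.00
Remaining $183,750 at 34% = $62,475.00
Fee: $17,425.00 + $18,000.00 + $62,475.00 = $97,900.00
Referral share: 36% of $97,900.00 = $35,244.00; lead counsel retains $97,900.00 − $35,244.00 = $62,656.00.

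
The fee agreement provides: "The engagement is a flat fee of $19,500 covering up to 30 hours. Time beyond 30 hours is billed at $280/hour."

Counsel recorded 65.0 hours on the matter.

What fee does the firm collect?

$29,300.00

Flat fee: $19,500.00
Excess hours: 65.0 − 30 = 35.0
Overrun: 35.0 × $280 = $9,800.00
Total: $19,500.00 + $9,800.00 = $29,300.00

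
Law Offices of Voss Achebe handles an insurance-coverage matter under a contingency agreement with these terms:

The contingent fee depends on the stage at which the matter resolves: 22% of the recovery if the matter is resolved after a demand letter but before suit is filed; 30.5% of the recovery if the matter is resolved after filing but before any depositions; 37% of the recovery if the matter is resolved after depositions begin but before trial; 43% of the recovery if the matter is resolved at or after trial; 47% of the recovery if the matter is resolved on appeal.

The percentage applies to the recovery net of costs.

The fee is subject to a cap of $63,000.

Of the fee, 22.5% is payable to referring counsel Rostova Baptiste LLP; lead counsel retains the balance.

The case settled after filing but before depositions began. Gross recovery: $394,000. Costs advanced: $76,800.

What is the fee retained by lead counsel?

$48,825.00

Fee base (net of costs): $394,000 − $76,800 = $317,200
The matter settled after filing but before depositions began, so the 30.5% rate applies.
$317,200 × 30.5% = $96,746.00
$96,746.00 exceeds the $63,000 cap, so the fee is capped at $63,000.00.
Referral share: 22.5% of $63,000.00 = $14,175.00; lead counsel retains $63,000.00 − $14,175.00 = $48,825.00.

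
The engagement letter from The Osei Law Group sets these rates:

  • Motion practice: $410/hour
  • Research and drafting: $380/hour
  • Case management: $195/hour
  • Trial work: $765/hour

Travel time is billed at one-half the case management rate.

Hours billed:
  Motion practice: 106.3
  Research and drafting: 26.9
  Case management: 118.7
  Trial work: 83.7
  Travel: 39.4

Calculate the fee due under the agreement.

$144,823.50

Motion practice: 106.3 × $410 = $43,583.00
Research and drafting: 26.9 × $380 = $10,222.00
Case management: 118.7 × $195 = $23,146.50
Trial work: 83.7 × $765 = $64,030.50
Subtotal: $43,583.00 + $10,222.00 + $23,146.50 + $64,030.50 = $140,982.00
Travel: 39.4 × ($195 ÷ 2) = 39.4 × $97.50 = $3,841.50
Total: $140,982.00 + $3,841.50 = $144,823.50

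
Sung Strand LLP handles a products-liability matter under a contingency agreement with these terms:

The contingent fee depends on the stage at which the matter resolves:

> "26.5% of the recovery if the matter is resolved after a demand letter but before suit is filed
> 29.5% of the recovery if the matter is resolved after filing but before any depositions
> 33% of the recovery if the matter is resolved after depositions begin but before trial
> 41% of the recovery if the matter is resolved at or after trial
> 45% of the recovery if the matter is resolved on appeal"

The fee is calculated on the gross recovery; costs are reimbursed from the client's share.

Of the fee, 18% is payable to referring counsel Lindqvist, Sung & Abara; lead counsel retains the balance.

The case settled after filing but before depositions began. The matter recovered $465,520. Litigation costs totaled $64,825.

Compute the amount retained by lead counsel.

$112,609.29

Fee base is the gross recovery, $465,520; costs are reimbursed separately.
The matter settled after filing but before depositions began, so the 29.5% rate applies.
$465,520 × 29.5% = $137,328.40
Referral share: 18% of $137,328.40 = $24,719.11; lead counsel retains $137,328.40 − $24,719.11 = $112,609.29.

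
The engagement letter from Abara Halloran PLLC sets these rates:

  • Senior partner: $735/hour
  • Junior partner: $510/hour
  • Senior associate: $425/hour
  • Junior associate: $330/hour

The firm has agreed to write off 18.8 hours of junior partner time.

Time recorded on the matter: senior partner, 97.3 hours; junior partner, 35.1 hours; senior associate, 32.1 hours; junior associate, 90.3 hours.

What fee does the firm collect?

Senior partner: 97.3 × $735 = $71,515.50
Junior partner: 35.1 × $510 = $17,901.00
Senior associate: 32.1 × $425 = $13,642.50
Junior associate: 90.3 × $330 = $29,799.00
Subtotal: $132,858.00
Write-off: 18.8 × $510 = $9,588.00
Total: $132,858.00 − $9,588.00 = $123,270.00

$123,270.00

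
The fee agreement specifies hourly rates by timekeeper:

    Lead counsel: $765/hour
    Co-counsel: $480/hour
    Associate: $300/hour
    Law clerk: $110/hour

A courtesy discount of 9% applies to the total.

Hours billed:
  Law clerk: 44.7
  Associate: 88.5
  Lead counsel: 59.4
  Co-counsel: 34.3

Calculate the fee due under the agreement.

$84,968.52

Lead counsel: 59.4 × $765 = $45,441.00
Co-counsel: 34.3 × $480 = $16,464.00
Associate: 88.5 × $300 = $26,550.00
Law clerk: 44.7 × $110 = $4,917.00
Subtotal: $93,372.00
Less 9% discount: −$8,403.48
Total: $93,372.00 − $8,403.48 = $84,968.52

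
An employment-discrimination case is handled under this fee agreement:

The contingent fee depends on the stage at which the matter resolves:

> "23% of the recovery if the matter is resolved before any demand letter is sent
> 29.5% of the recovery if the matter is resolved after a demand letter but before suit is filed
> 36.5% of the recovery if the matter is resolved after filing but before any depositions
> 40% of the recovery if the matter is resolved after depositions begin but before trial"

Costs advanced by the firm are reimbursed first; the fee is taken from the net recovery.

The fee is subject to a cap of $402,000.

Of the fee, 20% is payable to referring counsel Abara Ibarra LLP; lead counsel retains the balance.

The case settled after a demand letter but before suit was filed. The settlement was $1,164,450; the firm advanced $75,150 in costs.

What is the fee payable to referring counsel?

Fee base (net of costs): $1,164,450 − $75,150 = $1,089,300
The matter settled after a demand letter but before suit was filed, so the 29.5% rate applies.
$1,089,300 × 29.5% = $321,343.50
$321,343.50 is under the $402,000 cap.
Referral share: 20% of $321,343.50 = $64,268.70; lead counsel retains $321,343.50 − $64,268.70 = $257,074.80.

$64,268.70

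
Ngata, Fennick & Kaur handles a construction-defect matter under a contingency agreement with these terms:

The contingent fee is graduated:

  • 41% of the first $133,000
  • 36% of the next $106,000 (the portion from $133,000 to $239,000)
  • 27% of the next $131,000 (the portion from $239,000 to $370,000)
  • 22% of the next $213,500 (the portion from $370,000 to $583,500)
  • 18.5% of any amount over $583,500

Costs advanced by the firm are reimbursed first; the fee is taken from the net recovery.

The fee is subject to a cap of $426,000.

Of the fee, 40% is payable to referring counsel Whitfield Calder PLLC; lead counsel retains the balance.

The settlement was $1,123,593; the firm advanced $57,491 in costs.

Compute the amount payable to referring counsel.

$105,724.55

Fee base (net of costs): $1,123,593 − $57,491 = $1,066,102
First $133,000 at 41% = $54,530.00
Next $106,000 at 36% = $38,160.00
Next $131,000 at 27% = $35,370.00
Next $213,500 at 22% = $46,970.00
Remaining $482,602 at 18.5% = $89,281.37
Fee: $54,530.00 + $38,160.00 + $35,370.00 + $46,970.00 + $89,281.37 = $264,311.37
$264,311.37 is under the $426,000 cap.
Referral share: 40% of $264,311.37 = $105,724.55; lead counsel retains $264,311.37 − $105,724.55 = $158,586.82.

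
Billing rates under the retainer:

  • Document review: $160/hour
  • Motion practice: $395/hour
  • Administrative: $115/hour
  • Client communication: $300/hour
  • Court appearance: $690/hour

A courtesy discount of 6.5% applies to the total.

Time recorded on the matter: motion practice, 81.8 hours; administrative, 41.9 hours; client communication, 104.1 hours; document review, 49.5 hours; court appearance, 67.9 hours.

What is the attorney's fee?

$115,127.02

Document review: 49.5 × $160 = $7,920.00
Motion practice: 81.8 × $395 = $32,311.00
Administrative: 41.9 × $115 = $4,818.50
Client communication: 104.1 × $300 = $31,230.00
Court appearance: 67.9 × $690 = $46,851.00
Subtotal: $123,130.50
Less 6.5% discount: −$8,003.48
Total: $123,130.50 − $8,003.48 = $115,127.02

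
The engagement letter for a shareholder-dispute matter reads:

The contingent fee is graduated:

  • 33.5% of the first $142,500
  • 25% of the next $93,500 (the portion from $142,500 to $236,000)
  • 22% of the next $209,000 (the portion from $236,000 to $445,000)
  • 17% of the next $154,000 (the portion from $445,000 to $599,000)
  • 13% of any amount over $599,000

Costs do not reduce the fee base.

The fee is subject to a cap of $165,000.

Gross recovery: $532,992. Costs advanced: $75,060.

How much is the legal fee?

Fee base is the gross recovery, $532,992; costs are reimbursed separately.
First $142,500 at 33.5% = $47,737.50
Next $93,500 at 25% = $23,375.00
Next $209,000 at 22% = $45,980.00
Remaining $87,992 at 17% = $14,958.64
Fee: $47,737.50 + $23,375.00 + $45,980.00 + $14,958.64 = $132,051.14
$132,051.14 is under the $165,000 cap.

$132,051.14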